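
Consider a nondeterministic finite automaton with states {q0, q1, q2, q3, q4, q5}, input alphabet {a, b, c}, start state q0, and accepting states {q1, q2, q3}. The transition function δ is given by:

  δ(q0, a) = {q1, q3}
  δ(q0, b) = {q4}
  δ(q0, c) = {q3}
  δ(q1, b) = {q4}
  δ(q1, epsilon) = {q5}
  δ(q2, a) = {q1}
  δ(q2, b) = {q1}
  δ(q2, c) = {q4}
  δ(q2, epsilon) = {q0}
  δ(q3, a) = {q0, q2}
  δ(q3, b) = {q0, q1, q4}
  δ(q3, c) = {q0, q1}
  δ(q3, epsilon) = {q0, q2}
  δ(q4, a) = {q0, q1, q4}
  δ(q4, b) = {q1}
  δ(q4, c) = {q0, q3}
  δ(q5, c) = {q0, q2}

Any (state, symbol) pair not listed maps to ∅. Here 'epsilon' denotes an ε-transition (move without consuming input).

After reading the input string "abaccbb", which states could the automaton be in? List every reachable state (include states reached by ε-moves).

{q1, q4, q5}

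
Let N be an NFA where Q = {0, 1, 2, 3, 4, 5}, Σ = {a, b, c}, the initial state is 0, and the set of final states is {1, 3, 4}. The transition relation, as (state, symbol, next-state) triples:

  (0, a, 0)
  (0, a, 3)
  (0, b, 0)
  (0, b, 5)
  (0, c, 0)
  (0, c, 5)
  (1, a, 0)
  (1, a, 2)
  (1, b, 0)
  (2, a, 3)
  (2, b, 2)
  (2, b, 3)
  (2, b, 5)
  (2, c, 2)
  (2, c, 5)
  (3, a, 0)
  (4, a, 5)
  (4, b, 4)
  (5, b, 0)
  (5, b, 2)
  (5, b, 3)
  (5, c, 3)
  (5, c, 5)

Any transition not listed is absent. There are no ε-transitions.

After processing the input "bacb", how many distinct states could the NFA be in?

4

Start in {0}.
Read 'b': 0→{0, 5}; now {0, 5}.
Read 'a': 0→{0, 3}, 5→∅; now {0, 3}.
Read 'c': 0→{0, 5}, 3→∅; now {0, 5}.
Read 'b': 0→{0, 5}, 5→{0, 2, 3}; now {0, 2, 3, 5}.
That set has 4 states.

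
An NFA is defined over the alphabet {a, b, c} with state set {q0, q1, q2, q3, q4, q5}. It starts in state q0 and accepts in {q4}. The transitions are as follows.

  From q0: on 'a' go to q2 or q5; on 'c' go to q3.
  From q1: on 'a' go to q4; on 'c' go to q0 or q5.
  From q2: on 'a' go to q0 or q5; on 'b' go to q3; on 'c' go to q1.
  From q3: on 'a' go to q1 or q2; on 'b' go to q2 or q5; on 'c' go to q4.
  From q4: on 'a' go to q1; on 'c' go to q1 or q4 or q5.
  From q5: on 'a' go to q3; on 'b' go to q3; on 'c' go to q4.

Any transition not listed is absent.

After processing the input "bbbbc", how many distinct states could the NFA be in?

Start in {q0}.
Read 'b': {q0} → ∅.
The set is empty and remains empty for the remaining 4 symbols.
That set has 0 states.

0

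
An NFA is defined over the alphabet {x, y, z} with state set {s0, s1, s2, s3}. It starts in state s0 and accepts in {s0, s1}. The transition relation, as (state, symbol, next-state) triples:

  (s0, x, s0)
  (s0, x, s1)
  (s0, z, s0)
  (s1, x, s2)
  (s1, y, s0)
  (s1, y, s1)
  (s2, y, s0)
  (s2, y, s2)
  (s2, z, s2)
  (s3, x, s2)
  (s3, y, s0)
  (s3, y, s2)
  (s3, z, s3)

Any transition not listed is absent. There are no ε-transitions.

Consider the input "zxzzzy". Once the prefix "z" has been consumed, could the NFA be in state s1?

No

Start in {s0}.
Read 'z': {s0} → {s0}.
State s1 is not in {s0}.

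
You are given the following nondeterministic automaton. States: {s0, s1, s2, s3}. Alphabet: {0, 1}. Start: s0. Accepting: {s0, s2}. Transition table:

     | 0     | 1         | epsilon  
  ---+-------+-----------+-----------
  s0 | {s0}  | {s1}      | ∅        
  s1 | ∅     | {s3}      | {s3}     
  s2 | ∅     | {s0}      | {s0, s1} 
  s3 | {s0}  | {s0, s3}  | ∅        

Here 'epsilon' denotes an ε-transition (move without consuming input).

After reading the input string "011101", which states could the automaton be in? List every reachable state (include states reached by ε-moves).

{s1, s3}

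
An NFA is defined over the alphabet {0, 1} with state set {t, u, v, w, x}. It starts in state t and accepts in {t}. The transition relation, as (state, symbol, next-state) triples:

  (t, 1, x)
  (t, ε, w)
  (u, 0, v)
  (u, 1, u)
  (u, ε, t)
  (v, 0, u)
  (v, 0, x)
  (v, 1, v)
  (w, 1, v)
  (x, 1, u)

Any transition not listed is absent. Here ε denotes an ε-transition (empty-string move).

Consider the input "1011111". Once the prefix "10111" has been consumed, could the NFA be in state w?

Start: ε-closure({t}) = {t, w}.
Read '1': t→{x}, w→{v}; now {v, x}.
Read '0': v→{u, x}, x→∅; union {u, x}; ε-closure = {t, u, w, x}.
Read '1': t→{x}, u→{u}, w→{v}, x→{u}; union {u, v, x}; ε-closure = {t, u, v, w, x}.
Read '1': t→{x}, u→{u}, v→{v}, w→{v}, x→{u}; union {u, v, x}; ε-closure = {t, u, v, w, x}.
Read '1': t→{x}, u→{u}, v→{v}, w→{v}, x→{u}; union {u, v, x}; ε-closure = {t, u, v, w, x}.
State w is in {t, u, v, w, x}.

Yes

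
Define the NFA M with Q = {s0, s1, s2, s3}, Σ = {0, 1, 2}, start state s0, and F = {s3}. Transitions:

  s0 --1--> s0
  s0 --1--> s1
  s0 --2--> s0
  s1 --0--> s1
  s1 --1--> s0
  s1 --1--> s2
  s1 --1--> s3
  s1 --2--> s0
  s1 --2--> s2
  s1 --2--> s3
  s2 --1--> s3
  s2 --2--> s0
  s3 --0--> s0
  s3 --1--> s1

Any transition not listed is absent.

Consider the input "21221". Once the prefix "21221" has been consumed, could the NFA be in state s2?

No

Start in {s0}.
Read '2': s0→{s0}; now {s0}.
Read '1': s0→{s0, s1}; now {s0, s1}.
Read '2': s0→{s0}, s1→{s0, s2, s3}; now {s0, s2, s3}.
Read '2': s0→{s0}, s2→{s0}, s3→∅; now {s0}.
Read '1': s0→{s0, s1}; now {s0, s1}.
State s2 is not in {s0, s1}.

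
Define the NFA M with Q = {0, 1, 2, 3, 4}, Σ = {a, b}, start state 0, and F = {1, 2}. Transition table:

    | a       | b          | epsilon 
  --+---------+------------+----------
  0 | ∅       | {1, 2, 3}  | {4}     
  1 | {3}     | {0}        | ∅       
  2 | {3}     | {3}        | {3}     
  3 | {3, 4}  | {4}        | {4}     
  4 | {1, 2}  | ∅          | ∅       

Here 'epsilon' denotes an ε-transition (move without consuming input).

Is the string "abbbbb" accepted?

No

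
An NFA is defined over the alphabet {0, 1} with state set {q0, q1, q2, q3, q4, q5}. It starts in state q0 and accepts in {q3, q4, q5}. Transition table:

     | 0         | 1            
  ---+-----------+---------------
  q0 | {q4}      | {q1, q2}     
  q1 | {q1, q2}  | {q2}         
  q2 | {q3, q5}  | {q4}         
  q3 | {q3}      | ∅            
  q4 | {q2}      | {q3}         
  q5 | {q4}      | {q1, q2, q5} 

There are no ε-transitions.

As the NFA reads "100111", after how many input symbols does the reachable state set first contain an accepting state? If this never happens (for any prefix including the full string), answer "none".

2

Start in {q0}.
Read '1': {q0} → {q1, q2}.
Read '0': {q1, q2} → {q1, q2, q3, q5}.
None of the earlier sets intersect F, but {q1, q2, q3, q5} does.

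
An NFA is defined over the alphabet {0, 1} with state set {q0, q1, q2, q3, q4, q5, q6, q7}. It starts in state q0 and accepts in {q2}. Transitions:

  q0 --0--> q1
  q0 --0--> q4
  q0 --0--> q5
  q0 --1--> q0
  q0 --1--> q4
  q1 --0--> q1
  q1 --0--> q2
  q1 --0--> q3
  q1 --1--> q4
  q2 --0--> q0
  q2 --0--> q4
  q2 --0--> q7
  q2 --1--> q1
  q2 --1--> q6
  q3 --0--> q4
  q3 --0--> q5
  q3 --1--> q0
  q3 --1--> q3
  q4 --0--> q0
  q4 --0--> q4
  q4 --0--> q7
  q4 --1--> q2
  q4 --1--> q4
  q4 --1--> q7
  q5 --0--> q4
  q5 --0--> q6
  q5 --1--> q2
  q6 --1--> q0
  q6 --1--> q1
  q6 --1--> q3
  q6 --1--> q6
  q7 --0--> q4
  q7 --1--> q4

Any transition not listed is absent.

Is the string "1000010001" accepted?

Start in {q0}.
Read '1': q0→{q0, q4}; now {q0, q4}.
Read '0': q0→{q1, q4, q5}, q4→{q0, q4, q7}; now {q0, q1, q4, q5, q7}.
Read '0': q0→{q1, q4, q5}, q1→{q1, q2, q3}, q4→{q0, q4, q7}, q5→{q4, q6}, q7→{q4}; now {q0, q1, q2, q3, q4, q5, q6, q7}.
Read '0': q0→{q1, q4, q5}, q1→{q1, q2, q3}, q2→{q0, q4, q7}, q3→{q4, q5}, q4→{q0, q4, q7}, q5→{q4, q6}, q6→∅, q7→{q4}; now {q0, q1, q2, q3, q4, q5, q6, q7}.
Read '0': q0→{q1, q4, q5}, q1→{q1, q2, q3}, q2→{q0, q4, q7}, q3→{q4, q5}, q4→{q0, q4, q7}, q5→{q4, q6}, q6→∅, q7→{q4}; now {q0, q1, q2, q3, q4, q5, q6, q7}.
Read '1': q0→{q0, q4}, q1→{q4}, q2→{q1, q6}, q3→{q0, q3}, q4→{q2, q4, q7}, q5→{q2}, q6→{q0, q1, q3, q6}, q7→{q4}; now {q0, q1, q2, q3, q4, q6, q7}.
Read '0': q0→{q1, q4, q5}, q1→{q1, q2, q3}, q2→{q0, q4, q7}, q3→{q4, q5}, q4→{q0, q4, q7}, q6→∅, q7→{q4}; now {q0, q1, q2, q3, q4, q5, q7}.
Read '0': q0→{q1, q4, q5}, q1→{q1, q2, q3}, q2→{q0, q4, q7}, q3→{q4, q5}, q4→{q0, q4, q7}, q5→{q4, q6}, q7→{q4}; now {q0, q1, q2, q3, q4, q5, q6, q7}.
Read '0': q0→{q1, q4, q5}, q1→{q1, q2, q3}, q2→{q0, q4, q7}, q3→{q4, q5}, q4→{q0, q4, q7}, q5→{q4, q6}, q6→∅, q7→{q4}; now {q0, q1, q2, q3, q4, q5, q6, q7}.
Read '1': q0→{q0, q4}, q1→{q4}, q2→{q1, q6}, q3→{q0, q3}, q4→{q2, q4, q7}, q5→{q2}, q6→{q0, q1, q3, q6}, q7→{q4}; now {q0, q1, q2, q3, q4, q6, q7}.
The final set {q0, q1, q2, q3, q4, q6, q7} contains the accepting state q2.

Yes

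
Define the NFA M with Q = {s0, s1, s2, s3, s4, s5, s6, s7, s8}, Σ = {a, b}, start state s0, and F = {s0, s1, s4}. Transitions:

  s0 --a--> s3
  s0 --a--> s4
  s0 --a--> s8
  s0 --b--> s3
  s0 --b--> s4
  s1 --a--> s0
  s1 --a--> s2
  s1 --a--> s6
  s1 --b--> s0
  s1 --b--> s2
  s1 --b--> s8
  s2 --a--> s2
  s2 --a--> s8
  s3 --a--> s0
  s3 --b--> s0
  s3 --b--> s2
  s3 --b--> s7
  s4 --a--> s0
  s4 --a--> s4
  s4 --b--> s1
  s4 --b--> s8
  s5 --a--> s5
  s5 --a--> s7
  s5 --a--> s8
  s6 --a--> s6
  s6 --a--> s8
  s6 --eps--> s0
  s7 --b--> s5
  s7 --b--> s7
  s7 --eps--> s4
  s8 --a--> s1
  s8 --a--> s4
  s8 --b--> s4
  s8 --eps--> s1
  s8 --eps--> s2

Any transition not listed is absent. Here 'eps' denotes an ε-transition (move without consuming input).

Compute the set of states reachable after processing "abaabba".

{s0, s1, s2, s3, s4, s5, s6, s7, s8}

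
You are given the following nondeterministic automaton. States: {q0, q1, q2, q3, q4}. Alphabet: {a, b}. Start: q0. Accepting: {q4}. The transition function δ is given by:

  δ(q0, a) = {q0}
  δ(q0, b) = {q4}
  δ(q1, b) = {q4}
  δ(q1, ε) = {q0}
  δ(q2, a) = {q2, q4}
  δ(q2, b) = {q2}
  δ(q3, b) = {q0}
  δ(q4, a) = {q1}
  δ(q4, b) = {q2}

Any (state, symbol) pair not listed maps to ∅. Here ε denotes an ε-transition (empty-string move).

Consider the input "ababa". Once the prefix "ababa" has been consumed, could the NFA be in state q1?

Start in {q0}.
Read 'a': q0→{q0}; now {q0}.
Read 'b': q0→{q4}; now {q4}.
Read 'a': q4→{q1}; union {q1}; ε-closure = {q0, q1}.
Read 'b': q0→{q4}, q1→{q4}; now {q4}.
Read 'a': q4→{q1}; union {q1}; ε-closure = {q0, q1}.
State q1 is in {q0, q1}.

Yes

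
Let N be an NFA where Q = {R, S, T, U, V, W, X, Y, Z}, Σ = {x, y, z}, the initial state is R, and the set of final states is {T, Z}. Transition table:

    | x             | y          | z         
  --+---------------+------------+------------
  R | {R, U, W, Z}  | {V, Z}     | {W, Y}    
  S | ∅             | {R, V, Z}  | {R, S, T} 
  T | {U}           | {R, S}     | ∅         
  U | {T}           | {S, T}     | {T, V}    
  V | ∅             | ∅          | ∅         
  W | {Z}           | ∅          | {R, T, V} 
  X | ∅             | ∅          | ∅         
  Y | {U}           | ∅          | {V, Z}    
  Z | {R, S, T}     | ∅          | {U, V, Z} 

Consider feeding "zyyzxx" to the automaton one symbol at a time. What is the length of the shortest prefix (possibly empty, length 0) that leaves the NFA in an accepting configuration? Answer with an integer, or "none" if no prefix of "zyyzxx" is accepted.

Start in {R}.
Read 'z': R→{W, Y}; now {W, Y}.
Read 'y': W→∅, Y→∅; now ∅.
The set is empty and remains empty for the remaining 4 symbols.
No reachable set along the way intersects F.

none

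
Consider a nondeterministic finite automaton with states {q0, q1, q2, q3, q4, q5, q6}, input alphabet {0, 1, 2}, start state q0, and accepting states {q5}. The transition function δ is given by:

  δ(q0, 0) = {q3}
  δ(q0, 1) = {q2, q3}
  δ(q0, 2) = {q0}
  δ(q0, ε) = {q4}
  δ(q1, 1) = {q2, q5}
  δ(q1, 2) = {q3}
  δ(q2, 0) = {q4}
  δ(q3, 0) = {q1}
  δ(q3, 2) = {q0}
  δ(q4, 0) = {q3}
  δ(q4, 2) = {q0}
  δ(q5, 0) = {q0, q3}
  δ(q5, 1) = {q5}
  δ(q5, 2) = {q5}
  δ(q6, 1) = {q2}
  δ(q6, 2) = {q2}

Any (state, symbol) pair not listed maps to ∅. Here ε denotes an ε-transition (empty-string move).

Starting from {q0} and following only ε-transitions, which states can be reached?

{q0, q4}

Begin with {q0}.
ε-move q0 → q4; add q4.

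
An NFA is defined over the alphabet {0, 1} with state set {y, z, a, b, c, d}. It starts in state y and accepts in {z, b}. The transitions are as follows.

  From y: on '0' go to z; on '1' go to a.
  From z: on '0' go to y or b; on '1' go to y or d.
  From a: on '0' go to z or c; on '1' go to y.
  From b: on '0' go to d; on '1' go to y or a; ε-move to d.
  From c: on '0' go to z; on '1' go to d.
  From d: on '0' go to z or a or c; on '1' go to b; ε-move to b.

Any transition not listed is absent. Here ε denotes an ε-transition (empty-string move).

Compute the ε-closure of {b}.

Begin with {b}.
ε-move b → d; add d.

{b, d}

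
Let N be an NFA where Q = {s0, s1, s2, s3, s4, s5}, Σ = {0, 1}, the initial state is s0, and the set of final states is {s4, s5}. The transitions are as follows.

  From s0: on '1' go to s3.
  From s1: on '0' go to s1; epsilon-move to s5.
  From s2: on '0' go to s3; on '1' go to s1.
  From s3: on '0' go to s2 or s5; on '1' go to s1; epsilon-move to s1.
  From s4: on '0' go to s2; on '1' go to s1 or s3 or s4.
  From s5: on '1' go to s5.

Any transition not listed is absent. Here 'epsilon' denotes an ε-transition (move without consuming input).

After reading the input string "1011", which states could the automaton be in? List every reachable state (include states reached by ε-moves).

{s5}

Start in {s0}.
Read '1': s0→{s3}; union {s3}; ε-closure = {s1, s3, s5}.
Read '0': s1→{s1}, s3→{s2, s5}, s5→∅; now {s1, s2, s5}.
Read '1': s1→∅, s2→{s1}, s5→{s5}; now {s1, s5}.
Read '1': s1→∅, s5→{s5}; now {s5}.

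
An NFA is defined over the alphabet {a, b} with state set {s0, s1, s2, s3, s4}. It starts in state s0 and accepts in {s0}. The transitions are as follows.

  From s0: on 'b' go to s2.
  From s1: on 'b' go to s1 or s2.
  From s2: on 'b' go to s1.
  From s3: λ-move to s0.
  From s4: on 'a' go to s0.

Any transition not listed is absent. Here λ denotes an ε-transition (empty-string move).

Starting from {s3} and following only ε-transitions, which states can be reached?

{s0, s3}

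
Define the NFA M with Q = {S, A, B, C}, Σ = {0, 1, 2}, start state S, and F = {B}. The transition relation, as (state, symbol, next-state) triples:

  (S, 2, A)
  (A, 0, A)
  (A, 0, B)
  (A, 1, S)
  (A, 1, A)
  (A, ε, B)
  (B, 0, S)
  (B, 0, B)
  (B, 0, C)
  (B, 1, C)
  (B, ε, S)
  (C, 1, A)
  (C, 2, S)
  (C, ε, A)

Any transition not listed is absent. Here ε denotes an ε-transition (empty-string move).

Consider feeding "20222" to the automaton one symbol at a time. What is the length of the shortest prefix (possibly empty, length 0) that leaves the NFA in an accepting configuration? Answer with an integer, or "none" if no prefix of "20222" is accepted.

Start in {S}.
Read '2': {S} → {S, A, B}.
None of the earlier sets intersect F, but {S, A, B} does.

1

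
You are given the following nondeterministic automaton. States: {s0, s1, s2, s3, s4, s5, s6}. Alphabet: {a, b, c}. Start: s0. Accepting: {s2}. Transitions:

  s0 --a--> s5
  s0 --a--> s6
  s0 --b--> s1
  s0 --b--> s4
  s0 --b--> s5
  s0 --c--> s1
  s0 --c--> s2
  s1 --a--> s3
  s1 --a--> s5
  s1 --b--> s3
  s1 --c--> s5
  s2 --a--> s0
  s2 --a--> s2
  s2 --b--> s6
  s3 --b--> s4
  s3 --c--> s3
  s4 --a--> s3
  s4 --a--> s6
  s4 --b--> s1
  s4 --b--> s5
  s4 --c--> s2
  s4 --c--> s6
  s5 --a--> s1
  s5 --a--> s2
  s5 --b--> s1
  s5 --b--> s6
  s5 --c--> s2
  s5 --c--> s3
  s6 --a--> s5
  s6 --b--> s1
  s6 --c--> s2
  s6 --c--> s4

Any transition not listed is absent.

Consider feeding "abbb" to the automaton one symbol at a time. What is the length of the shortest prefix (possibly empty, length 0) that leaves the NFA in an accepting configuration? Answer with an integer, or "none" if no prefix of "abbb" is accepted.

none

Start in {s0}.
Read 'a': {s0} → {s5, s6}.
Read 'b': {s5, s6} → {s1, s6}.
Read 'b': {s1, s6} → {s1, s3}.
Read 'b': {s1, s3} → {s3, s4}.
No reachable set along the way intersects F.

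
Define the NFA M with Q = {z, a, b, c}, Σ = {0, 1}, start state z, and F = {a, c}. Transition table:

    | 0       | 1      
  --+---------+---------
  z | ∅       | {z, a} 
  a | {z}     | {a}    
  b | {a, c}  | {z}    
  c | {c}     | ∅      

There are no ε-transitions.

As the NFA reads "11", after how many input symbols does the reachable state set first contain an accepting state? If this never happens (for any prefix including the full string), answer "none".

Start in {z}.
Read '1': z→{z, a}; now {z, a}.
None of the earlier sets intersect F, but {z, a} does.

1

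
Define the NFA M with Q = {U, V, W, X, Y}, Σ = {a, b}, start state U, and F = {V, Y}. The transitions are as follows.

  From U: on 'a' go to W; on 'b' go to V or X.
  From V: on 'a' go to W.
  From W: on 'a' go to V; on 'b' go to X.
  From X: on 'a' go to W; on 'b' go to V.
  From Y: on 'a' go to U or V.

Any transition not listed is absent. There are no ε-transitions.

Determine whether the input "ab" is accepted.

No

Start in {U}.
Read 'a': {U} → {W}.
Read 'b': {W} → {X}.
The final set {X} contains no accepting state.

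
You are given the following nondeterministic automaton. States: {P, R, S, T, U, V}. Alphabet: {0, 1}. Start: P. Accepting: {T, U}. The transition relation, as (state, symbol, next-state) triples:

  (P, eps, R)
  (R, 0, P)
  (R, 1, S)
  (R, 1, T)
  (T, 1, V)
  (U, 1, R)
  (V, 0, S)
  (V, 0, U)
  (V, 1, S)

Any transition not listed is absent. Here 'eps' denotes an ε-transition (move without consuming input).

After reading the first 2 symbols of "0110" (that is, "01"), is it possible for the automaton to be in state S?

Yes

Start: ε-closure({P}) = {P, R}.
Read '0': {P, R} → {P, R}.
Read '1': {P, R} → {S, T}.
State S is in {S, T}.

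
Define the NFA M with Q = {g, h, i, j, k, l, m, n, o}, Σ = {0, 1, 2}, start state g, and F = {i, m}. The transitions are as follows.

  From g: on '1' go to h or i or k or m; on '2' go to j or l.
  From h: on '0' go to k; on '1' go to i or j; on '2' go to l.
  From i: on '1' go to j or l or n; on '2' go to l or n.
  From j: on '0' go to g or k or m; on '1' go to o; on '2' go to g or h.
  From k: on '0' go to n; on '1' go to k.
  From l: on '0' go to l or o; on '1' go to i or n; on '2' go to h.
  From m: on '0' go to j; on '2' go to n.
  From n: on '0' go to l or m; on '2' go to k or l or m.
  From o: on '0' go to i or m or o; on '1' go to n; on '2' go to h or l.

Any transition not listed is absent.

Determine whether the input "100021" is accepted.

Yes

Start in {g}.
Read '1': {g} → {h, i, k, m}.
Read '0': {h, i, k, m} → {j, k, n}.
Read '0': {j, k, n} → {g, k, l, m, n}.
Read '0': {g, k, l, m, n} → {j, l, m, n, o}.
Read '2': {j, l, m, n, o} → {g, h, k, l, m, n}.
Read '1': {g, h, k, l, m, n} → {h, i, j, k, m, n}.
The final set {h, i, j, k, m, n} contains the accepting states i, m.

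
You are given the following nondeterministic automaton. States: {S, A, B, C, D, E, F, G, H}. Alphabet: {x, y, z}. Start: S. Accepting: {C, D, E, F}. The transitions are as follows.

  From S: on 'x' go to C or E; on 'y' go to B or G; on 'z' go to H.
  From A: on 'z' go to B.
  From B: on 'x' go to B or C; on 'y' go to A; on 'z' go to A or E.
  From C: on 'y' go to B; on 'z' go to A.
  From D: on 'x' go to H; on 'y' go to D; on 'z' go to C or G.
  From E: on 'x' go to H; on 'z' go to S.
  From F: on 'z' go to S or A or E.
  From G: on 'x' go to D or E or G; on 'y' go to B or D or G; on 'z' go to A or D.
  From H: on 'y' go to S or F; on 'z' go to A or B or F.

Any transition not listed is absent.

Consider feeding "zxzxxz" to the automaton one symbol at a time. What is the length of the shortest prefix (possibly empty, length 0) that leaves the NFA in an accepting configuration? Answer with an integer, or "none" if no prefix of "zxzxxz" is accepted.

Start in {S}.
Read 'z': {S} → {H}.
Read 'x': {H} → ∅.
The set is empty and remains empty for the remaining 4 symbols.
No reachable set along the way intersects F.

none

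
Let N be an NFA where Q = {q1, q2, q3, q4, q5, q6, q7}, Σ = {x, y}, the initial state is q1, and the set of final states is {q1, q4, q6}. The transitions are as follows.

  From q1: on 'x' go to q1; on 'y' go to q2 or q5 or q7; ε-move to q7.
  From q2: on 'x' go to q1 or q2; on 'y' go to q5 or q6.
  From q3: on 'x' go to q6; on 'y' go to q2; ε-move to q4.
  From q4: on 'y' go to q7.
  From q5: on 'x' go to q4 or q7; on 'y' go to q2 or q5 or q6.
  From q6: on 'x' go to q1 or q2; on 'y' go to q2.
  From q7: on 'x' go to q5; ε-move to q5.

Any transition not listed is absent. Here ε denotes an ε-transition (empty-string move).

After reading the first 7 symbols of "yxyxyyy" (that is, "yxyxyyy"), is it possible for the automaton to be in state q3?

No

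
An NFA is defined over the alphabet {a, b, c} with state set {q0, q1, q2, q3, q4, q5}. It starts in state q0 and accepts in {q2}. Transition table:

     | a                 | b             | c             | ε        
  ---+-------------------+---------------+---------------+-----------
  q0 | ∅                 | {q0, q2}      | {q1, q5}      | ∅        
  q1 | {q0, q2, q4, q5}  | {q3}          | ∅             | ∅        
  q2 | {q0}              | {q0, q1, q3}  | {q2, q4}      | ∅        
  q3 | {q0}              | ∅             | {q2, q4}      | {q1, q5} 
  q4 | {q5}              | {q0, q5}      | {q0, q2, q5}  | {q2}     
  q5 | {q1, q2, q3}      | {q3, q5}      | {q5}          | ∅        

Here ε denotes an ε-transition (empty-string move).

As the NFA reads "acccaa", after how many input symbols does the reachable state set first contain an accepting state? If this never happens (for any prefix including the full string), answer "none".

none

Start in {q0}.
Read 'a': {q0} → ∅.
The set is empty and remains empty for the remaining 5 symbols.
No reachable set along the way intersects F.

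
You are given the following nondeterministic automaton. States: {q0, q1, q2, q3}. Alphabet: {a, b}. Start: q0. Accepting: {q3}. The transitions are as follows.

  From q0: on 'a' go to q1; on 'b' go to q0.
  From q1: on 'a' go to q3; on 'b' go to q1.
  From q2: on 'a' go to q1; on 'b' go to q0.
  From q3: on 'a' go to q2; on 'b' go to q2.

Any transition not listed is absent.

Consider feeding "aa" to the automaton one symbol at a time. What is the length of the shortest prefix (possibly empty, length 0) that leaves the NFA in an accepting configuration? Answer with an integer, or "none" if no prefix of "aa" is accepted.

2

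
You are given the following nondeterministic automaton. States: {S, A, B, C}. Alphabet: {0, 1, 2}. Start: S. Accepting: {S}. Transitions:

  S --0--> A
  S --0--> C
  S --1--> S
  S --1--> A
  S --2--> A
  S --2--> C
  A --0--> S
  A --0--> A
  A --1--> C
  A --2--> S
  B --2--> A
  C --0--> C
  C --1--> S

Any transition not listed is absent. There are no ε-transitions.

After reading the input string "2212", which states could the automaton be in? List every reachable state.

{S, A, C}

Start in {S}.
Read '2': S→{A, C}; now {A, C}.
Read '2': A→{S}, C→∅; now {S}.
Read '1': S→{S, A}; now {S, A}.
Read '2': S→{A, C}, A→{S}; now {S, A, C}.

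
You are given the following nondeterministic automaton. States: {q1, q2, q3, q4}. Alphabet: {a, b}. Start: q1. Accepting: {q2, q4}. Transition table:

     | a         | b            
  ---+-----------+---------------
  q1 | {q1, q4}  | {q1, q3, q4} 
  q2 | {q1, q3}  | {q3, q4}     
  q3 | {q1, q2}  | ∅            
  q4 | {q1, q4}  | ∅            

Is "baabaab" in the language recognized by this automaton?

Yes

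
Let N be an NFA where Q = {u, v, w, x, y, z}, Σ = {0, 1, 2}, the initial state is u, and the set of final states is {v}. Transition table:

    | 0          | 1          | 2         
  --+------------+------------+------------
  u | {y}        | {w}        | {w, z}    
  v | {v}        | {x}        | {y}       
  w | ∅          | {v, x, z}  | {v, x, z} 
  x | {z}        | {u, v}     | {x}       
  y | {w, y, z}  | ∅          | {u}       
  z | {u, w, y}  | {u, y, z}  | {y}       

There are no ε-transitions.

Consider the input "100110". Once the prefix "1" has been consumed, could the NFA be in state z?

No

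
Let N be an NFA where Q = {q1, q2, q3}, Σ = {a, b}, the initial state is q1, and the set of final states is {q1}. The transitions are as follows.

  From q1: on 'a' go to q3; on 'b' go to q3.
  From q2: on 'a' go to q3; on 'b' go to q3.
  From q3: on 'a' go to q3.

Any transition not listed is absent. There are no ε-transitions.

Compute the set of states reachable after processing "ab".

∅

Start in {q1}.
Read 'a': q1→{q3}; now {q3}.
Read 'b': q3→∅; now ∅.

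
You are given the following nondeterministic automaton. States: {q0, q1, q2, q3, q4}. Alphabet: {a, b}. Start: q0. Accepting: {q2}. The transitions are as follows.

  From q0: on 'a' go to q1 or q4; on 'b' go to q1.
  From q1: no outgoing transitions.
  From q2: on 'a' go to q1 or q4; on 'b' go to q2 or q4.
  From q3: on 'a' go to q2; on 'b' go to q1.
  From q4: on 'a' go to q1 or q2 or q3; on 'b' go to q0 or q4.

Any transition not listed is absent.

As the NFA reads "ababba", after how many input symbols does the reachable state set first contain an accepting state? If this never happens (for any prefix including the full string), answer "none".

Start in {q0}.
Read 'a': {q0} → {q1, q4}.
Read 'b': {q1, q4} → {q0, q4}.
Read 'a': {q0, q4} → {q1, q2, q3, q4}.
None of the earlier sets intersect F, but {q1, q2, q3, q4} does.

3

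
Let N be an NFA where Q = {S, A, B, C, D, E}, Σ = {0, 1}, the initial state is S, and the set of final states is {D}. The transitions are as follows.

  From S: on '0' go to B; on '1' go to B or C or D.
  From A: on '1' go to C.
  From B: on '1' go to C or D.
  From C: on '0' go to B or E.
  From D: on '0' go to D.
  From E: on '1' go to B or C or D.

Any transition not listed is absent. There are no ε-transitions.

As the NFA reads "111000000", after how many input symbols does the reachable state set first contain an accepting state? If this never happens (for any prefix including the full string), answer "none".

1

Start in {S}.
Read '1': {S} → {B, C, D}.
None of the earlier sets intersect F, but {B, C, D} does.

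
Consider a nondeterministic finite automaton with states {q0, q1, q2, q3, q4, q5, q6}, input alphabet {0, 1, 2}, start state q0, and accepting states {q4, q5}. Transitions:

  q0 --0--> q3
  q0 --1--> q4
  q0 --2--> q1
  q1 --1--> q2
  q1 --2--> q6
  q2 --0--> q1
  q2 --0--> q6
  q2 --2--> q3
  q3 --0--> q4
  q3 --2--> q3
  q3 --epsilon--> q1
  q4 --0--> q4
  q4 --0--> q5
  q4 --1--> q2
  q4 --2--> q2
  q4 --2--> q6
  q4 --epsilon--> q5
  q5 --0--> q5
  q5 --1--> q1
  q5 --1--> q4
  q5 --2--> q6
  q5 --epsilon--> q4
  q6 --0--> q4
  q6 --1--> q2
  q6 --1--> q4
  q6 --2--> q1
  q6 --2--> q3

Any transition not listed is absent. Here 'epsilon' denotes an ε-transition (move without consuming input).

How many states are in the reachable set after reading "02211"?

4

Start in {q0}.
Read '0': {q0} → {q1, q3}.
Read '2': {q1, q3} → {q1, q3, q6}.
Read '2': {q1, q3, q6} → {q1, q3, q6}.
Read '1': {q1, q3, q6} → {q2, q4, q5}.
Read '1': {q2, q4, q5} → {q1, q2, q4, q5}.
That set has 4 states.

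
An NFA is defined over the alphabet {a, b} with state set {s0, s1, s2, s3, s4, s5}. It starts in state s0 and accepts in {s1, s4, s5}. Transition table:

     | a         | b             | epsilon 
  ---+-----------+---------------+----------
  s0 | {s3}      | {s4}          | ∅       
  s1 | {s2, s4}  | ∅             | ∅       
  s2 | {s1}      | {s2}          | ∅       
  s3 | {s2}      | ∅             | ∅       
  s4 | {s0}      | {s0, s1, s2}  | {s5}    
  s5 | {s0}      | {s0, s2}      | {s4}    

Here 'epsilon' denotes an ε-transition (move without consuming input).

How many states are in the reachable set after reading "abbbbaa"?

0

Start in {s0}.
Read 'a': s0→{s3}; now {s3}.
Read 'b': s3→∅; now ∅.
The set is empty and remains empty for the remaining 5 symbols.
That set has 0 states.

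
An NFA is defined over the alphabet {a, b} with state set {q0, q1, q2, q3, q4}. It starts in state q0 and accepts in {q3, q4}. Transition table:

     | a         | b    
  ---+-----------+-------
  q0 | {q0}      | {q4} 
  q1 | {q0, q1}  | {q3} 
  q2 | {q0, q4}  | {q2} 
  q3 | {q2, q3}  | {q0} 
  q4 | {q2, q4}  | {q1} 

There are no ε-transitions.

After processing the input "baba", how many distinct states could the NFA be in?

Start in {q0}.
Read 'b': {q0} → {q4}.
Read 'a': {q4} → {q2, q4}.
Read 'b': {q2, q4} → {q1, q2}.
Read 'a': {q1, q2} → {q0, q1, q4}.
That set has 3 states.

3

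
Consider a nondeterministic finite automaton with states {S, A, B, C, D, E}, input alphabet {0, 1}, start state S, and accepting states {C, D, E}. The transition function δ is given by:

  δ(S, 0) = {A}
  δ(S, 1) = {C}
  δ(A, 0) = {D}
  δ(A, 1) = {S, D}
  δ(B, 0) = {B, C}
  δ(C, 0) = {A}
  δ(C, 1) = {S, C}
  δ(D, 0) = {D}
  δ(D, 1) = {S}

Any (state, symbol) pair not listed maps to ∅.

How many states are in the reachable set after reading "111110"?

Start in {S}.
Read '1': S→{C}; now {C}.
Read '1': C→{S, C}; now {S, C}.
Read '1': S→{C}, C→{S, C}; now {S, C}.
Read '1': S→{C}, C→{S, C}; now {S, C}.
Read '1': S→{C}, C→{S, C}; now {S, C}.
Read '0': S→{A}, C→{A}; now {A}.
That set has 1 state.

1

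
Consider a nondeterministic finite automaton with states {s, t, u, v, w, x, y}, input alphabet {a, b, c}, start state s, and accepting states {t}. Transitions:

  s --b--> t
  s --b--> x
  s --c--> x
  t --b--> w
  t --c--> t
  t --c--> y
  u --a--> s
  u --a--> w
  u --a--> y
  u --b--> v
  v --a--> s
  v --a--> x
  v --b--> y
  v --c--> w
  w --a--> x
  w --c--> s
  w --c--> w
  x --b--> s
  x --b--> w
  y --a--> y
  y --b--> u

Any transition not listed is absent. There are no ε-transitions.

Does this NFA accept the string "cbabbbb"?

Yes

Start in {s}.
Read 'c': {s} → {x}.
Read 'b': {x} → {s, w}.
Read 'a': {s, w} → {x}.
Read 'b': {x} → {s, w}.
Read 'b': {s, w} → {t, x}.
Read 'b': {t, x} → {s, w}.
Read 'b': {s, w} → {t, x}.
The final set {t, x} contains the accepting state t.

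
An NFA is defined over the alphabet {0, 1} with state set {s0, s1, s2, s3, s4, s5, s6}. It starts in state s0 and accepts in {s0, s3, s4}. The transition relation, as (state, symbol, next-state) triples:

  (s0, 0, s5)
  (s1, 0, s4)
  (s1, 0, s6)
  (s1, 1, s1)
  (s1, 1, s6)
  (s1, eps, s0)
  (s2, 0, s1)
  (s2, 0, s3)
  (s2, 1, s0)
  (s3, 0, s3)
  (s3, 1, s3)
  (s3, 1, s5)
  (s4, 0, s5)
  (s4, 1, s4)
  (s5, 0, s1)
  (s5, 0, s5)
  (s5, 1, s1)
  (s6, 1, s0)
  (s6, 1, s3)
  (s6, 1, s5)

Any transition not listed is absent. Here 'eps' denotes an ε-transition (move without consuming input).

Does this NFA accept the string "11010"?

Start in {s0}.
Read '1': {s0} → ∅.
The set is empty and remains empty for the remaining 4 symbols.
The final set ∅ contains no accepting state.

No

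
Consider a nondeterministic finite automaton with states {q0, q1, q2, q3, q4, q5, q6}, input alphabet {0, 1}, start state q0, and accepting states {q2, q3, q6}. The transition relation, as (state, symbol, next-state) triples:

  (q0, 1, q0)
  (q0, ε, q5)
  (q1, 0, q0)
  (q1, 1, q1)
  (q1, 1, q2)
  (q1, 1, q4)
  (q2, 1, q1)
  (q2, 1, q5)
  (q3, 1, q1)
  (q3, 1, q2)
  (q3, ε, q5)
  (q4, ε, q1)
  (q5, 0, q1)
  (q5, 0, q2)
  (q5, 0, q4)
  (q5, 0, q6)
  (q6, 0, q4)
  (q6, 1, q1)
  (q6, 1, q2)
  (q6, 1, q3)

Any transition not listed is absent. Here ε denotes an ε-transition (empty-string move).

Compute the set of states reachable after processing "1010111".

{q0, q1, q2, q4, q5}

Start: ε-closure({q0}) = {q0, q5}.
Read '1': q0→{q0}, q5→∅; union {q0}; ε-closure = {q0, q5}.
Read '0': q0→∅, q5→{q1, q2, q4, q6}; now {q1, q2, q4, q6}.
Read '1': q1→{q1, q2, q4}, q2→{q1, q5}, q4→∅, q6→{q1, q2, q3}; now {q1, q2, q3, q4, q5}.
Read '0': q1→{q0}, q2→∅, q3→∅, q4→∅, q5→{q1, q2, q4, q6}; union {q0, q1, q2, q4, q6}; ε-closure = {q0, q1, q2, q4, q5, q6}.
Read '1': q0→{q0}, q1→{q1, q2, q4}, q2→{q1, q5}, q4→∅, q5→∅, q6→{q1, q2, q3}; now {q0, q1, q2, q3, q4, q5}.
Read '1': q0→{q0}, q1→{q1, q2, q4}, q2→{q1, q5}, q3→{q1, q2}, q4→∅, q5→∅; now {q0, q1, q2, q4, q5}.
Read '1': q0→{q0}, q1→{q1, q2, q4}, q2→{q1, q5}, q4→∅, q5→∅; now {q0, q1, q2, q4, q5}.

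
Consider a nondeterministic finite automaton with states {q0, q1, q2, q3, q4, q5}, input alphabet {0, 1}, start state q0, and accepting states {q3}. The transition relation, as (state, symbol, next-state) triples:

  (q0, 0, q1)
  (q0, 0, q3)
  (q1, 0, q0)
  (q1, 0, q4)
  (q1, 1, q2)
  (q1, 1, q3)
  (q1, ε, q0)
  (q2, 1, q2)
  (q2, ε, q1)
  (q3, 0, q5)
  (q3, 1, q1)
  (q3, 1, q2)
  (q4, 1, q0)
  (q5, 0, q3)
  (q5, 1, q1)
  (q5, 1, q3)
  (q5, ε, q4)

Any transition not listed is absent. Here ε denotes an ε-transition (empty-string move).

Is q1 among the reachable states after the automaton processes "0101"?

Yes

Start in {q0}.
Read '0': q0→{q1, q3}; union {q1, q3}; ε-closure = {q0, q1, q3}.
Read '1': q0→∅, q1→{q2, q3}, q3→{q1, q2}; union {q1, q2, q3}; ε-closure = {q0, q1, q2, q3}.
Read '0': q0→{q1, q3}, q1→{q0, q4}, q2→∅, q3→{q5}; now {q0, q1, q3, q4, q5}.
Read '1': q0→∅, q1→{q2, q3}, q3→{q1, q2}, q4→{q0}, q5→{q1, q3}; now {q0, q1, q2, q3}.
State q1 is in {q0, q1, q2, q3}.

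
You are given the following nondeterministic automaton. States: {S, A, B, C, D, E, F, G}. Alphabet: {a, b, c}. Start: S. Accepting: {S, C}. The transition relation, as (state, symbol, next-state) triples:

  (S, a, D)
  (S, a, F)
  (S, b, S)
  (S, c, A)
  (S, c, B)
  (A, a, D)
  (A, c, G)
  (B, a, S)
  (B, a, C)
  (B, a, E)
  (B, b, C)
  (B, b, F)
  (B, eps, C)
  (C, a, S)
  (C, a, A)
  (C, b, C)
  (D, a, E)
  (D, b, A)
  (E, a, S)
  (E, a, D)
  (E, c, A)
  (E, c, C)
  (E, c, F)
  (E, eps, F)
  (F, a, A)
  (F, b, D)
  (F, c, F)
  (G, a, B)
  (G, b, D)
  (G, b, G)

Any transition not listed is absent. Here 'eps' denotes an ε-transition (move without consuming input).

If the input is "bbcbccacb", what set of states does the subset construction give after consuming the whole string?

{D, G}

Start in {S}.
Read 'b': {S} → {S}.
Read 'b': {S} → {S}.
Read 'c': {S} → {A, B, C}.
Read 'b': {A, B, C} → {C, F}.
Read 'c': {C, F} → {F}.
Read 'c': {F} → {F}.
Read 'a': {F} → {A}.
Read 'c': {A} → {G}.
Read 'b': {G} → {D, G}.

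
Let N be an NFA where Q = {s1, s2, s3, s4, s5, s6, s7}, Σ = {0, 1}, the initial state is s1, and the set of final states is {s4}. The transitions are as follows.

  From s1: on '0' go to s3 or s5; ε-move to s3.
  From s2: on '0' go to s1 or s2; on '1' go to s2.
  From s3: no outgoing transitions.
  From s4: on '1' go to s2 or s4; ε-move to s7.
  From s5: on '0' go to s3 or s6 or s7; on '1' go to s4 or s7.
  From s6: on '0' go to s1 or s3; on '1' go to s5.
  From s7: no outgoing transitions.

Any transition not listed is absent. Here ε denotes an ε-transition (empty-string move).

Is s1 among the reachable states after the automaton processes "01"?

No

Start: ε-closure({s1}) = {s1, s3}.
Read '0': {s1, s3} → {s3, s5}.
Read '1': {s3, s5} → {s4, s7}.
State s1 is not in {s4, s7}.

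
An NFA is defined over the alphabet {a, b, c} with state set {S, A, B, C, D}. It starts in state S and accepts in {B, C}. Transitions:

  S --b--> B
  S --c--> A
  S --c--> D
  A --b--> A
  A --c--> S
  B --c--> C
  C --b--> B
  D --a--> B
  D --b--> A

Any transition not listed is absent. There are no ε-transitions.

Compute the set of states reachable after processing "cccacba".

Start in {S}.
Read 'c': {S} → {A, D}.
Read 'c': {A, D} → {S}.
Read 'c': {S} → {A, D}.
Read 'a': {A, D} → {B}.
Read 'c': {B} → {C}.
Read 'b': {C} → {B}.
Read 'a': {B} → ∅.

∅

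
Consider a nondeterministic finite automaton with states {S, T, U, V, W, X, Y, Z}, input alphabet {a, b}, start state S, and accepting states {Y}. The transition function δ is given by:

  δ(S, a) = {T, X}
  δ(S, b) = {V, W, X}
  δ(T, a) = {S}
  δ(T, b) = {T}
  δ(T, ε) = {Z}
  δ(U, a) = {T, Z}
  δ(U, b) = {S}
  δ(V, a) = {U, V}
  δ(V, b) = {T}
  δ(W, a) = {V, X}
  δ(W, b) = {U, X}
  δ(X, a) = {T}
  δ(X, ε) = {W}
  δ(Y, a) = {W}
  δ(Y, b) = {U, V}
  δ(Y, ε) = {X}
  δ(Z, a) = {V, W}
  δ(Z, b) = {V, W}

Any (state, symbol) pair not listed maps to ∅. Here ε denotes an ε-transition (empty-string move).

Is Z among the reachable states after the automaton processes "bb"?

Start in {S}.
Read 'b': S→{V, W, X}; now {V, W, X}.
Read 'b': V→{T}, W→{U, X}, X→∅; union {T, U, X}; ε-closure = {T, U, W, X, Z}.
State Z is in {T, U, W, X, Z}.

Yes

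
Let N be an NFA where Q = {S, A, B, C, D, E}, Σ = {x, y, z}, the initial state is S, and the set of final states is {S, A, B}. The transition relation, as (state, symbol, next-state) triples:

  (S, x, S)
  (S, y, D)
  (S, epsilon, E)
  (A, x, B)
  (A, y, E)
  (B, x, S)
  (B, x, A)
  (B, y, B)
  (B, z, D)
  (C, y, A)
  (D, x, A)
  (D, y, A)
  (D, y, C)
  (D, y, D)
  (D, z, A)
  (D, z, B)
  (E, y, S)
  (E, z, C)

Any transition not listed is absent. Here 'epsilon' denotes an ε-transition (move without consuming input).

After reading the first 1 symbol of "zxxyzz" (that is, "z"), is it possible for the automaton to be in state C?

Yes

Start: ε-closure({S}) = {S, E}.
Read 'z': S→∅, E→{C}; now {C}.
State C is in {C}.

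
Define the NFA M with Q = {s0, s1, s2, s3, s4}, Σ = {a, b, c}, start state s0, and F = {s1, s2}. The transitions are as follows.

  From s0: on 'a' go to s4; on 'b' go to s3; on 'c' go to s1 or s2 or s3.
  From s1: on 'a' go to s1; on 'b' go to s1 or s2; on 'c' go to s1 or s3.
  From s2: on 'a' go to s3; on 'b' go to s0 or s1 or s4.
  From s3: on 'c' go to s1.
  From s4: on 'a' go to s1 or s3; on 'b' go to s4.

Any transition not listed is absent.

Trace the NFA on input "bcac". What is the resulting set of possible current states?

{s1, s3}

Start in {s0}.
Read 'b': {s0} → {s3}.
Read 'c': {s3} → {s1}.
Read 'a': {s1} → {s1}.
Read 'c': {s1} → {s1, s3}.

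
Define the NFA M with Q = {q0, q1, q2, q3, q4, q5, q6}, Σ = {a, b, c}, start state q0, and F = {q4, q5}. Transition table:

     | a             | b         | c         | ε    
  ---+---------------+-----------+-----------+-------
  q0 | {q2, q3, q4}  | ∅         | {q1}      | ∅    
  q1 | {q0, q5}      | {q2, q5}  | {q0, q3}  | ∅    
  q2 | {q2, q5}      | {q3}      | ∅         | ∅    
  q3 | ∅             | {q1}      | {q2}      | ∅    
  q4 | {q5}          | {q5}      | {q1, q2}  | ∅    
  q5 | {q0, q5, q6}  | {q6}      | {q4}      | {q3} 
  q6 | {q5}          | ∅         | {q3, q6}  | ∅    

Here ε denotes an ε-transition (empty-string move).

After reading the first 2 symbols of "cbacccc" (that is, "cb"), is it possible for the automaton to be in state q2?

Start in {q0}.
Read 'c': q0→{q1}; now {q1}.
Read 'b': q1→{q2, q5}; union {q2, q5}; ε-closure = {q2, q3, q5}.
State q2 is in {q2, q3, q5}.

Yes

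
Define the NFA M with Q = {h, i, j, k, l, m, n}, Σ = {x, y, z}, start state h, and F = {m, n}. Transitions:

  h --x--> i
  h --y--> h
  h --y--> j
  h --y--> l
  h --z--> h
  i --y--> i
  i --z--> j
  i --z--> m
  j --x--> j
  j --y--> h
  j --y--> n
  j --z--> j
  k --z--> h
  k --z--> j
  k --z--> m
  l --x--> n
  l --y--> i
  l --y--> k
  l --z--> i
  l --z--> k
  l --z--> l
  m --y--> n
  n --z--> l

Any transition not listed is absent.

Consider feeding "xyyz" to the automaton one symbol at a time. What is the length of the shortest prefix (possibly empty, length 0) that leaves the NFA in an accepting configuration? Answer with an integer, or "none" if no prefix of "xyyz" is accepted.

4

Start in {h}.
Read 'x': {h} → {i}.
Read 'y': {i} → {i}.
Read 'y': {i} → {i}.
Read 'z': {i} → {j, m}.
None of the earlier sets intersect F, but {j, m} does.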